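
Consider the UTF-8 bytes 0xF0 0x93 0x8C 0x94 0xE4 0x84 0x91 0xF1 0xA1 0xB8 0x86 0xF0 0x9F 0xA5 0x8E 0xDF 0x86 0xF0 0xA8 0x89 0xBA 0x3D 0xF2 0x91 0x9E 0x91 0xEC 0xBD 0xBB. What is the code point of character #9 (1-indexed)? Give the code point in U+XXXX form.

U+CF7B

Offset 0: leading byte 0xF0 = 11110000 → 4-byte char #1 = F0 93 8C 94.
Offset 4: leading byte 0xE4 = 11100100 → 3-byte char #2 = E4 84 91.
Offset 7: leading byte 0xF1 = 11110001 → 4-byte char #3 = F1 A1 B8 86.
Offset 11: leading byte 0xF0 = 11110000 → 4-byte char #4 = F0 9F A5 8E.
Offset 15: leading byte 0xDF = 11011111 → 2-byte char #5 = DF 86.
Offset 17: leading byte 0xF0 = 11110000 → 4-byte char #6 = F0 A8 89 BA.
Offset 21: leading byte 0x3D = 00111101 → 1-byte char #7 = 3D.
Offset 22: leading byte 0xF2 = 11110010 → 4-byte char #8 = F2 91 9E 91.
Offset 26: leading byte 0xEC = 11101100 → 3-byte char #9 = EC BD BB.
Leading byte 0xEC = 11101100 matches 1110xxxx → 3-byte sequence.
Byte 1: 0xEC = 11101100, payload 1100 (4 bits).
Byte 2: 0xBD = 10111101 (10xxxxxx ✓), payload 111101.
Byte 3: 0xBB = 10111011 (10xxxxxx ✓), payload 111011.
Concatenate: 1100111101111011 = 0xCF7B (16 bits → U+CF7B).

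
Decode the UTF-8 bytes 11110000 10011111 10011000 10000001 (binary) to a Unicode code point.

Leading byte 0xF0 = 11110000 matches 11110xxx → 4-byte sequence.
Byte 1: 0xF0 = 11110000, payload 000 (3 bits).
Byte 2: 0x9F = 10011111 (10xxxxxx ✓), payload 011111.
Byte 3: 0x98 = 10011000 (10xxxxxx ✓), payload 011000.
Byte 4: 0x81 = 10000001 (10xxxxxx ✓), payload 000001.
Concatenate: 000011111011000000001 = 0x1F601 (21 bits → U+1F601).

U+1F601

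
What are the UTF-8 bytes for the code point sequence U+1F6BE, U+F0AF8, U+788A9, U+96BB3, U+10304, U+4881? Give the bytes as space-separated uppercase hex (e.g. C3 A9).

U+1F6BE: 4-byte form → F0 9F 9A BE.
U+F0AF8: 4-byte form → F3 B0 AB B8.
U+788A9: 4-byte form → F1 B8 A2 A9.
U+96BB3: 4-byte form → F2 96 AE B3.
U+10304: 4-byte form → F0 90 8C 84.
U+4881: 3-byte form → E4 A2 81.
Concatenated (23 bytes): F0 9F 9A BE F3 B0 AB B8 F1 B8 A2 A9 F2 96 AE B3 F0 90 8C 84 E4 A2 81.

F0 9F 9A BE F3 B0 AB B8 F1 B8 A2 A9 F2 96 AE B3 F0 90 8C 84 E4 A2 81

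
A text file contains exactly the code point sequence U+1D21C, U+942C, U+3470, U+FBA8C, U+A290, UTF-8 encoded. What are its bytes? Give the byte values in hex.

F0 9D 88 9C E9 90 AC E3 91 B0 F3 BB AA 8C EA 8A 90

U+1D21C: 4-byte form → F0 9D 88 9C.
U+942C: 3-byte form → E9 90 AC.
U+3470: 3-byte form → E3 91 B0.
U+FBA8C: 4-byte form → F3 BB AA 8C.
U+A290: 3-byte form → EA 8A 90.
Concatenated (17 bytes): F0 9D 88 9C E9 90 AC E3 91 B0 F3 BB AA 8C EA 8A 90.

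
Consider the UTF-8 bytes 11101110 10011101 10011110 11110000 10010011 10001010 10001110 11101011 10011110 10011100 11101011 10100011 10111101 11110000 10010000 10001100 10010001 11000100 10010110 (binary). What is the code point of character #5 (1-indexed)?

Offset 0: leading byte 0xEE = 11101110 → 3-byte char #1 = EE 9D 9E.
Offset 3: leading byte 0xF0 = 11110000 → 4-byte char #2 = F0 93 8A 8E.
Offset 7: leading byte 0xEB = 11101011 → 3-byte char #3 = EB 9E 9C.
Offset 10: leading byte 0xEB = 11101011 → 3-byte char #4 = EB A3 BD.
Offset 13: leading byte 0xF0 = 11110000 → 4-byte char #5 = F0 90 8C 91.
Leading byte 0xF0 = 11110000 matches 11110xxx → 4-byte sequence.
Byte 1: 0xF0 = 11110000, payload 000 (3 bits).
Byte 2: 0x90 = 10010000 (10xxxxxx ✓), payload 010000.
Byte 3: 0x8C = 10001100 (10xxxxxx ✓), payload 001100.
Byte 4: 0x91 = 10010001 (10xxxxxx ✓), payload 010001.
Concatenate: 000010000001100010001 = 0x10311 (21 bits → U+10311).

U+10311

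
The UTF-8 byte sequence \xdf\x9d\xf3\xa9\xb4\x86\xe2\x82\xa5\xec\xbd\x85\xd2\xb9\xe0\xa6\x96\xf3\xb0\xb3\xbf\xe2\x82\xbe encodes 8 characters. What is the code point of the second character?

Offset 0: leading byte 0xDF = 11011111 → 2-byte char #1 = DF 9D.
Offset 2: leading byte 0xF3 = 11110011 → 4-byte char #2 = F3 A9 B4 86.
Leading byte 0xF3 = 11110011 matches 11110xxx → 4-byte sequence.
Byte 1: 0xF3 = 11110011, payload 011 (3 bits).
Byte 2: 0xA9 = 10101001 (10xxxxxx ✓), payload 101001.
Byte 3: 0xB4 = 10110100 (10xxxxxx ✓), payload 110100.
Byte 4: 0x86 = 10000110 (10xxxxxx ✓), payload 000110.
Concatenate: 011101001110100000110 = 0xE9D06 (21 bits → U+E9D06).

U+E9D06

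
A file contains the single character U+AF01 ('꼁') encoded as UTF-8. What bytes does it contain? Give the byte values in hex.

U+AF01 = 0xAF01 = 44801 decimal. In range U+0800–U+FFFF → 3-byte form: 1110xxxx 10xxxxxx 10xxxxxx.
Binary (16 bits): 1010111100000001.
Split 4+6+6: 1010 | 111100 | 000001.
Byte 1: 11101010 = 0xEA.
Byte 2: 10111100 = 0xBC.
Byte 3: 10000001 = 0x81.

EA BC 81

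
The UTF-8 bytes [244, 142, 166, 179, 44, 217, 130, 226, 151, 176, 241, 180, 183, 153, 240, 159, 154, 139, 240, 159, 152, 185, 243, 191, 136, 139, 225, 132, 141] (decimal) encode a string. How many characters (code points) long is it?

Byte at offset 0: 0xF4 = 11110100 → 4-byte char (#1). Advance 4.
Byte at offset 4: 0x2C = 00101100 → 1-byte char (#2). Advance 1.
Byte at offset 5: 0xD9 = 11011001 → 2-byte char (#3). Advance 2.
Byte at offset 7: 0xE2 = 11100010 → 3-byte char (#4). Advance 3.
Byte at offset 10: 0xF1 = 11110001 → 4-byte char (#5). Advance 4.
Byte at offset 14: 0xF0 = 11110000 → 4-byte char (#6). Advance 4.
Byte at offset 18: 0xF0 = 11110000 → 4-byte char (#7). Advance 4.
Byte at offset 22: 0xF3 = 11110011 → 4-byte char (#8). Advance 4.
Byte at offset 26: 0xE1 = 11100001 → 3-byte char (#9). Advance 3.
Reached end at offset 29 after 9 code points.

9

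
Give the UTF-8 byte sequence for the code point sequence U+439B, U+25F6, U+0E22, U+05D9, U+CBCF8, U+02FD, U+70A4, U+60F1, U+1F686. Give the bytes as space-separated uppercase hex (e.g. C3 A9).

U+439B: 3-byte form → E4 8E 9B.
U+25F6: 3-byte form → E2 97 B6.
U+0E22: 3-byte form → E0 B8 A2.
U+05D9: 2-byte form → D7 99.
U+CBCF8: 4-byte form → F3 8B B3 B8.
U+02FD: 2-byte form → CB BD.
U+70A4: 3-byte form → E7 82 A4.
U+60F1: 3-byte form → E6 83 B1.
U+1F686: 4-byte form → F0 9F 9A 86.
Concatenated (27 bytes): E4 8E 9B E2 97 B6 E0 B8 A2 D7 99 F3 8B B3 B8 CB BD E7 82 A4 E6 83 B1 F0 9F 9A 86.

E4 8E 9B E2 97 B6 E0 B8 A2 D7 99 F3 8B B3 B8 CB BD E7 82 A4 E6 83 B1 F0 9F 9A 86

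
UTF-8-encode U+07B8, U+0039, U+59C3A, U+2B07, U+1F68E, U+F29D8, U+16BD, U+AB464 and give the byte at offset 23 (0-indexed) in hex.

0x91

U+07B8 → 2-byte form DE B8 at offsets 0–1.
U+0039 → 1-byte form 39 at offsets 2–2.
U+59C3A → 4-byte form F1 99 B0 BA at offsets 3–6.
U+2B07 → 3-byte form E2 AC 87 at offsets 7–9.
U+1F68E → 4-byte form F0 9F 9A 8E at offsets 10–13.
U+F29D8 → 4-byte form F3 B2 A7 98 at offsets 14–17.
U+16BD → 3-byte form E1 9A BD at offsets 18–20.
U+AB464 → 4-byte form F2 AB 91 A4 at offsets 21–24.
Offset 23 falls in char 8's range; it's byte 3 of F2 AB 91 A4 = 0x91.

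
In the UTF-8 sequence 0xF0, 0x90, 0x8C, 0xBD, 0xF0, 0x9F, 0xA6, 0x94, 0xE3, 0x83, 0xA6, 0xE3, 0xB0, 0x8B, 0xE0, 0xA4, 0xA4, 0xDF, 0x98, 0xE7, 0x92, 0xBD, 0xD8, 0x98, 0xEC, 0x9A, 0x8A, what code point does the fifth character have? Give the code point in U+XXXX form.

U+0924

Offset 0: leading byte 0xF0 = 11110000 → 4-byte char #1 = F0 90 8C BD.
Offset 4: leading byte 0xF0 = 11110000 → 4-byte char #2 = F0 9F A6 94.
Offset 8: leading byte 0xE3 = 11100011 → 3-byte char #3 = E3 83 A6.
Offset 11: leading byte 0xE3 = 11100011 → 3-byte char #4 = E3 B0 8B.
Offset 14: leading byte 0xE0 = 11100000 → 3-byte char #5 = E0 A4 A4.
Leading byte 0xE0 = 11100000 matches 1110xxxx → 3-byte sequence.
Byte 1: 0xE0 = 11100000, payload 0000 (4 bits).
Byte 2: 0xA4 = 10100100 (10xxxxxx ✓), payload 100100.
Byte 3: 0xA4 = 10100100 (10xxxxxx ✓), payload 100100.
Concatenate: 0000100100100100 = 0x924 (16 bits → U+0924).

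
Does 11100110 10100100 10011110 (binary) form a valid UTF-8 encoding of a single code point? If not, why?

Leading byte 0xE6 = 11100110 → 3-byte form.
Continuation bytes 0xA4=10100100, 0x9E=10011110 all match 10xxxxxx.
Decoded value 0x691E is ≥ 0x800 (shortest form) and not a surrogate.

valid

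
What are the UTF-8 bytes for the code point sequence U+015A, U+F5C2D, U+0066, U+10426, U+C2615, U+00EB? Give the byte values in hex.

U+015A: 2-byte form → C5 9A.
U+F5C2D: 4-byte form → F3 B5 B0 AD.
U+0066: 1-byte form → 66.
U+10426: 4-byte form → F0 90 90 A6.
U+C2615: 4-byte form → F3 82 98 95.
U+00EB: 2-byte form → C3 AB.
Concatenated (17 bytes): C5 9A F3 B5 B0 AD 66 F0 90 90 A6 F3 82 98 95 C3 AB.

C5 9A F3 B5 B0 AD 66 F0 90 90 A6 F3 82 98 95 C3 AB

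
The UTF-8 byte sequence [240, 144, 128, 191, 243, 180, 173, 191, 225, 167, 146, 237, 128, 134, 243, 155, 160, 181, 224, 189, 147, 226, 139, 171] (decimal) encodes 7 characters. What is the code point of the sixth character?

U+0F53

Offset 0: leading byte 0xF0 = 11110000 → 4-byte char #1 = F0 90 80 BF.
Offset 4: leading byte 0xF3 = 11110011 → 4-byte char #2 = F3 B4 AD BF.
Offset 8: leading byte 0xE1 = 11100001 → 3-byte char #3 = E1 A7 92.
Offset 11: leading byte 0xED = 11101101 → 3-byte char #4 = ED 80 86.
Offset 14: leading byte 0xF3 = 11110011 → 4-byte char #5 = F3 9B A0 B5.
Offset 18: leading byte 0xE0 = 11100000 → 3-byte char #6 = E0 BD 93.
Leading byte 0xE0 = 11100000 matches 1110xxxx → 3-byte sequence.
Byte 1: 0xE0 = 11100000, payload 0000 (4 bits).
Byte 2: 0xBD = 10111101 (10xxxxxx ✓), payload 111101.
Byte 3: 0x93 = 10010011 (10xxxxxx ✓), payload 010011.
Concatenate: 0000111101010011 = 0xF53 (16 bits → U+0F53).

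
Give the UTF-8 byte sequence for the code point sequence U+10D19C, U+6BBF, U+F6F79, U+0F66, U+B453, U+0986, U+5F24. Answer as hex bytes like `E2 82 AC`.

F4 8D 86 9C E6 AE BF F3 B6 BD B9 E0 BD A6 EB 91 93 E0 A6 86 E5 BC A4

U+10D19C: 4-byte form → F4 8D 86 9C.
U+6BBF: 3-byte form → E6 AE BF.
U+F6F79: 4-byte form → F3 B6 BD B9.
U+0F66: 3-byte form → E0 BD A6.
U+B453: 3-byte form → EB 91 93.
U+0986: 3-byte form → E0 A6 86.
U+5F24: 3-byte form → E5 BC A4.
Concatenated (23 bytes): F4 8D 86 9C E6 AE BF F3 B6 BD B9 E0 BD A6 EB 91 93 E0 A6 86 E5 BC A4.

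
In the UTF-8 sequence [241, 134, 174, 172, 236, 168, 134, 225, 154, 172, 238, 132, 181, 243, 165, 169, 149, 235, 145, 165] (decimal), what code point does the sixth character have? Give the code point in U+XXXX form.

Offset 0: leading byte 0xF1 = 11110001 → 4-byte char #1 = F1 86 AE AC.
Offset 4: leading byte 0xEC = 11101100 → 3-byte char #2 = EC A8 86.
Offset 7: leading byte 0xE1 = 11100001 → 3-byte char #3 = E1 9A AC.
Offset 10: leading byte 0xEE = 11101110 → 3-byte char #4 = EE 84 B5.
Offset 13: leading byte 0xF3 = 11110011 → 4-byte char #5 = F3 A5 A9 95.
Offset 17: leading byte 0xEB = 11101011 → 3-byte char #6 = EB 91 A5.
Leading byte 0xEB = 11101011 matches 1110xxxx → 3-byte sequence.
Byte 1: 0xEB = 11101011, payload 1011 (4 bits).
Byte 2: 0x91 = 10010001 (10xxxxxx ✓), payload 010001.
Byte 3: 0xA5 = 10100101 (10xxxxxx ✓), payload 100101.
Concatenate: 1011010001100101 = 0xB465 (16 bits → U+B465).

U+B465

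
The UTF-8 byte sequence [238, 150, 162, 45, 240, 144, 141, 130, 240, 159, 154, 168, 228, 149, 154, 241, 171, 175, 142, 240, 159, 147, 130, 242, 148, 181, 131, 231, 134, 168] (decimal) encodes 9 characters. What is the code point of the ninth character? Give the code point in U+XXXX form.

U+71A8

Offset 0: leading byte 0xEE = 11101110 → 3-byte char #1 = EE 96 A2.
Offset 3: leading byte 0x2D = 00101101 → 1-byte char #2 = 2D.
Offset 4: leading byte 0xF0 = 11110000 → 4-byte char #3 = F0 90 8D 82.
Offset 8: leading byte 0xF0 = 11110000 → 4-byte char #4 = F0 9F 9A A8.
Offset 12: leading byte 0xE4 = 11100100 → 3-byte char #5 = E4 95 9A.
Offset 15: leading byte 0xF1 = 11110001 → 4-byte char #6 = F1 AB AF 8E.
Offset 19: leading byte 0xF0 = 11110000 → 4-byte char #7 = F0 9F 93 82.
Offset 23: leading byte 0xF2 = 11110010 → 4-byte char #8 = F2 94 B5 83.
Offset 27: leading byte 0xE7 = 11100111 → 3-byte char #9 = E7 86 A8.
Leading byte 0xE7 = 11100111 matches 1110xxxx → 3-byte sequence.
Byte 1: 0xE7 = 11100111, payload 0111 (4 bits).
Byte 2: 0x86 = 10000110 (10xxxxxx ✓), payload 000110.
Byte 3: 0xA8 = 10101000 (10xxxxxx ✓), payload 101000.
Concatenate: 0111000110101000 = 0x71A8 (16 bits → U+71A8).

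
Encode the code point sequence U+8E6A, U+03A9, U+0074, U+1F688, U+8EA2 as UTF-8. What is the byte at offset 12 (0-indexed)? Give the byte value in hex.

0xA2

U+8E6A → 3-byte form E8 B9 AA at offsets 0–2.
U+03A9 → 2-byte form CE A9 at offsets 3–4.
U+0074 → 1-byte form 74 at offsets 5–5.
U+1F688 → 4-byte form F0 9F 9A 88 at offsets 6–9.
U+8EA2 → 3-byte form E8 BA A2 at offsets 10–12.
Offset 12 falls in char 5's range; it's byte 3 of E8 BA A2 = 0xA2.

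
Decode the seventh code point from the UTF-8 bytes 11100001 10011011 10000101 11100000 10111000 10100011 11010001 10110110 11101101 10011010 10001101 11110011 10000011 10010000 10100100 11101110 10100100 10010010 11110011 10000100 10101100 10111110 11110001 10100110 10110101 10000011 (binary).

U+C4B3E

Offset 0: leading byte 0xE1 = 11100001 → 3-byte char #1 = E1 9B 85.
Offset 3: leading byte 0xE0 = 11100000 → 3-byte char #2 = E0 B8 A3.
Offset 6: leading byte 0xD1 = 11010001 → 2-byte char #3 = D1 B6.
Offset 8: leading byte 0xED = 11101101 → 3-byte char #4 = ED 9A 8D.
Offset 11: leading byte 0xF3 = 11110011 → 4-byte char #5 = F3 83 90 A4.
Offset 15: leading byte 0xEE = 11101110 → 3-byte char #6 = EE A4 92.
Offset 18: leading byte 0xF3 = 11110011 → 4-byte char #7 = F3 84 AC BE.
Leading byte 0xF3 = 11110011 matches 11110xxx → 4-byte sequence.
Byte 1: 0xF3 = 11110011, payload 011 (3 bits).
Byte 2: 0x84 = 10000100 (10xxxxxx ✓), payload 000100.
Byte 3: 0xAC = 10101100 (10xxxxxx ✓), payload 101100.
Byte 4: 0xBE = 10111110 (10xxxxxx ✓), payload 111110.
Concatenate: 011000100101100111110 = 0xC4B3E (21 bits → U+C4B3E).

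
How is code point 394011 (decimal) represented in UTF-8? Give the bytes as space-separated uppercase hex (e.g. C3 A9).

U+6031B = 0x6031B = 394011 decimal. In range U+10000–U+10FFFF → 4-byte form: 11110xxx 10xxxxxx 10xxxxxx 10xxxxxx.
Binary (21 bits): 001100000001100011011.
Split 3+6+6+6: 001 | 100000 | 001100 | 011011.
Byte 1: 11110001 = 0xF1.
Byte 2: 10100000 = 0xA0.
Byte 3: 10001100 = 0x8C.
Byte 4: 10011011 = 0x9B.

F1 A0 8C 9B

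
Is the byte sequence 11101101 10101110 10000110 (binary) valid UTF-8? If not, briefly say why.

invalid (encodes a surrogate (U+D800–U+DFFF))

Structurally a 3-byte sequence; payload = 0xDB86.
But 0xDB86 is in U+D800–U+DFFF, the surrogate range. Surrogates are not Unicode scalar values and are forbidden in UTF-8.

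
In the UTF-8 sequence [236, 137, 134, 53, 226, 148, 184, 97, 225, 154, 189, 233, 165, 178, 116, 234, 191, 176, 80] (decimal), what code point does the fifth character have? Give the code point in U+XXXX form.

Offset 0: leading byte 0xEC = 11101100 → 3-byte char #1 = EC 89 86.
Offset 3: leading byte 0x35 = 00110101 → 1-byte char #2 = 35.
Offset 4: leading byte 0xE2 = 11100010 → 3-byte char #3 = E2 94 B8.
Offset 7: leading byte 0x61 = 01100001 → 1-byte char #4 = 61.
Offset 8: leading byte 0xE1 = 11100001 → 3-byte char #5 = E1 9A BD.
Leading byte 0xE1 = 11100001 matches 1110xxxx → 3-byte sequence.
Byte 1: 0xE1 = 11100001, payload 0001 (4 bits).
Byte 2: 0x9A = 10011010 (10xxxxxx ✓), payload 011010.
Byte 3: 0xBD = 10111101 (10xxxxxx ✓), payload 111101.
Concatenate: 0001011010111101 = 0x16BD (16 bits → U+16BD).

U+16BD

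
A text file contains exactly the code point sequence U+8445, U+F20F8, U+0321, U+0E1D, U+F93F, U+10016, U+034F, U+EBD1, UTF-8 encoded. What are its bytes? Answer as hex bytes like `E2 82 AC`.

U+8445: 3-byte form → E8 91 85.
U+F20F8: 4-byte form → F3 B2 83 B8.
U+0321: 2-byte form → CC A1.
U+0E1D: 3-byte form → E0 B8 9D.
U+F93F: 3-byte form → EF A4 BF.
U+10016: 4-byte form → F0 90 80 96.
U+034F: 2-byte form → CD 8F.
U+EBD1: 3-byte form → EE AF 91.
Concatenated (24 bytes): E8 91 85 F3 B2 83 B8 CC A1 E0 B8 9D EF A4 BF F0 90 80 96 CD 8F EE AF 91.

E8 91 85 F3 B2 83 B8 CC A1 E0 B8 9D EF A4 BF F0 90 80 96 CD 8F EE AF 91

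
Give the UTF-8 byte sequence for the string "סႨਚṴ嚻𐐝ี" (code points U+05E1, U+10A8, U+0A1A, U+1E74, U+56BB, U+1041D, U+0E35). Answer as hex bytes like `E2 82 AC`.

D7 A1 E1 82 A8 E0 A8 9A E1 B9 B4 E5 9A BB F0 90 90 9D E0 B8 B5

U+05E1: 2-byte form → D7 A1.
U+10A8: 3-byte form → E1 82 A8.
U+0A1A: 3-byte form → E0 A8 9A.
U+1E74: 3-byte form → E1 B9 B4.
U+56BB: 3-byte form → E5 9A BB.
U+1041D: 4-byte form → F0 90 90 9D.
U+0E35: 3-byte form → E0 B8 B5.
Concatenated (21 bytes): D7 A1 E1 82 A8 E0 A8 9A E1 B9 B4 E5 9A BB F0 90 90 9D E0 B8 B5.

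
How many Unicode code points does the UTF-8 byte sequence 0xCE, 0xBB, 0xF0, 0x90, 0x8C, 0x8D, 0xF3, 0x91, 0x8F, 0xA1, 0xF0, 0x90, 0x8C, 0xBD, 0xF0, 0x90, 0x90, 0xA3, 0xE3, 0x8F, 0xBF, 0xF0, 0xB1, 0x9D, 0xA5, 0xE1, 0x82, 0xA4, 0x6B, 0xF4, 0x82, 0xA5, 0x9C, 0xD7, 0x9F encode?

Byte at offset 0: 0xCE = 11001110 → 2-byte char (#1). Advance 2.
Byte at offset 2: 0xF0 = 11110000 → 4-byte char (#2). Advance 4.
Byte at offset 6: 0xF3 = 11110011 → 4-byte char (#3). Advance 4.
Byte at offset 10: 0xF0 = 11110000 → 4-byte char (#4). Advance 4.
Byte at offset 14: 0xF0 = 11110000 → 4-byte char (#5). Advance 4.
Byte at offset 18: 0xE3 = 11100011 → 3-byte char (#6). Advance 3.
Byte at offset 21: 0xF0 = 11110000 → 4-byte char (#7). Advance 4.
Byte at offset 25: 0xE1 = 11100001 → 3-byte char (#8). Advance 3.
Byte at offset 28: 0x6B = 01101011 → 1-byte char (#9). Advance 1.
Byte at offset 29: 0xF4 = 11110100 → 4-byte char (#10). Advance 4.
Byte at offset 33: 0xD7 = 11010111 → 2-byte char (#11). Advance 2.
Reached end at offset 35 after 11 code points.

11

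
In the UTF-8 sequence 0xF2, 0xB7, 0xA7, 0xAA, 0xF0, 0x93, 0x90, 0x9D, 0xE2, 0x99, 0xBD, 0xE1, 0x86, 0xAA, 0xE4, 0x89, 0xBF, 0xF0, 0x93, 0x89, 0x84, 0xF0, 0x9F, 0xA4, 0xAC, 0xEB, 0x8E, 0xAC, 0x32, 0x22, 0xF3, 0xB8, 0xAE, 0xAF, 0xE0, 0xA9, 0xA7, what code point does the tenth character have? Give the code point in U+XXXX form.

Offset 0: leading byte 0xF2 = 11110010 → 4-byte char #1 = F2 B7 A7 AA.
Offset 4: leading byte 0xF0 = 11110000 → 4-byte char #2 = F0 93 90 9D.
Offset 8: leading byte 0xE2 = 11100010 → 3-byte char #3 = E2 99 BD.
Offset 11: leading byte 0xE1 = 11100001 → 3-byte char #4 = E1 86 AA.
Offset 14: leading byte 0xE4 = 11100100 → 3-byte char #5 = E4 89 BF.
Offset 17: leading byte 0xF0 = 11110000 → 4-byte char #6 = F0 93 89 84.
Offset 21: leading byte 0xF0 = 11110000 → 4-byte char #7 = F0 9F A4 AC.
Offset 25: leading byte 0xEB = 11101011 → 3-byte char #8 = EB 8E AC.
Offset 28: leading byte 0x32 = 00110010 → 1-byte char #9 = 32.
Offset 29: leading byte 0x22 = 00100010 → 1-byte char #10 = 22.
Leading byte 0x22 = 00100010 matches 0xxxxxxx → 1-byte sequence.
Byte 1: 0x22 = 00100010, payload 0100010 (7 bits).
Concatenate: 0100010 = 0x22 (7 bits → U+0022).

U+0022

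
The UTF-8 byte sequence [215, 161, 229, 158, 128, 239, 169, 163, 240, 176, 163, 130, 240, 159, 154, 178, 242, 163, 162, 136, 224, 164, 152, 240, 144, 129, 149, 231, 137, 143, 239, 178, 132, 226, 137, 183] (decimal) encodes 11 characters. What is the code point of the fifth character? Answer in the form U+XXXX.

Offset 0: leading byte 0xD7 = 11010111 → 2-byte char #1 = D7 A1.
Offset 2: leading byte 0xE5 = 11100101 → 3-byte char #2 = E5 9E 80.
Offset 5: leading byte 0xEF = 11101111 → 3-byte char #3 = EF A9 A3.
Offset 8: leading byte 0xF0 = 11110000 → 4-byte char #4 = F0 B0 A3 82.
Offset 12: leading byte 0xF0 = 11110000 → 4-byte char #5 = F0 9F 9A B2.
Leading byte 0xF0 = 11110000 matches 11110xxx → 4-byte sequence.
Byte 1: 0xF0 = 11110000, payload 000 (3 bits).
Byte 2: 0x9F = 10011111 (10xxxxxx ✓), payload 011111.
Byte 3: 0x9A = 10011010 (10xxxxxx ✓), payload 011010.
Byte 4: 0xB2 = 10110010 (10xxxxxx ✓), payload 110010.
Concatenate: 000011111011010110010 = 0x1F6B2 (21 bits → U+1F6B2).

U+1F6B2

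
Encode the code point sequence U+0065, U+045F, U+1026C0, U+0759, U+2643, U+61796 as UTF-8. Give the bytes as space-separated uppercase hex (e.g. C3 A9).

U+0065: 1-byte form → 65.
U+045F: 2-byte form → D1 9F.
U+1026C0: 4-byte form → F4 82 9B 80.
U+0759: 2-byte form → DD 99.
U+2643: 3-byte form → E2 99 83.
U+61796: 4-byte form → F1 A1 9E 96.
Concatenated (16 bytes): 65 D1 9F F4 82 9B 80 DD 99 E2 99 83 F1 A1 9E 96.

65 D1 9F F4 82 9B 80 DD 99 E2 99 83 F1 A1 9E 96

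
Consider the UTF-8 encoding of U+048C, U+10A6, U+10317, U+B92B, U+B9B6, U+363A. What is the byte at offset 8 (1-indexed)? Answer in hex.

1-indexed offset 8 is 0-indexed offset 7.
U+048C → 2-byte form D2 8C at offsets 0–1.
U+10A6 → 3-byte form E1 82 A6 at offsets 2–4.
U+10317 → 4-byte form F0 90 8C 97 at offsets 5–8.
Offset 7 falls in char 3's range; it's byte 3 of F0 90 8C 97 = 0x8C.

0x8C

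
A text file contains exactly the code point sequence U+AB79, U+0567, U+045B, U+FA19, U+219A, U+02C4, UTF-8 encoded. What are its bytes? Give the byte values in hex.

EA AD B9 D5 A7 D1 9B EF A8 99 E2 86 9A CB 84

U+AB79: 3-byte form → EA AD B9.
U+0567: 2-byte form → D5 A7.
U+045B: 2-byte form → D1 9B.
U+FA19: 3-byte form → EF A8 99.
U+219A: 3-byte form → E2 86 9A.
U+02C4: 2-byte form → CB 84.
Concatenated (15 bytes): EA AD B9 D5 A7 D1 9B EF A8 99 E2 86 9A CB 84.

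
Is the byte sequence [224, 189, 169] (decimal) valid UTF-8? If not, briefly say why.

valid

Leading byte 0xE0 = 11100000 → 3-byte form.
Continuation bytes 0xBD=10111101, 0xA9=10101001 all match 10xxxxxx.
Decoded value 0xF69 is ≥ 0x800 (shortest form) and not a surrogate.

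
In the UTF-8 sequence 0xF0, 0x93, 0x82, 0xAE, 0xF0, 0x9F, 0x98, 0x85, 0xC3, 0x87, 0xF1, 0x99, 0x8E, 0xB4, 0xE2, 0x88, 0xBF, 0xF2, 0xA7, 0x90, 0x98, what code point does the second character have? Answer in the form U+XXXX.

U+1F605

Offset 0: leading byte 0xF0 = 11110000 → 4-byte char #1 = F0 93 82 AE.
Offset 4: leading byte 0xF0 = 11110000 → 4-byte char #2 = F0 9F 98 85.
Leading byte 0xF0 = 11110000 matches 11110xxx → 4-byte sequence.
Byte 1: 0xF0 = 11110000, payload 000 (3 bits).
Byte 2: 0x9F = 10011111 (10xxxxxx ✓), payload 011111.
Byte 3: 0x98 = 10011000 (10xxxxxx ✓), payload 011000.
Byte 4: 0x85 = 10000101 (10xxxxxx ✓), payload 000101.
Concatenate: 000011111011000000101 = 0x1F605 (21 bits → U+1F605).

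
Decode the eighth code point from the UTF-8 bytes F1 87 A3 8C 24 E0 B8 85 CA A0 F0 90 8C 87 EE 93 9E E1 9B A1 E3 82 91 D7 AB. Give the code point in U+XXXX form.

U+3091

Offset 0: leading byte 0xF1 = 11110001 → 4-byte char #1 = F1 87 A3 8C.
Offset 4: leading byte 0x24 = 00100100 → 1-byte char #2 = 24.
Offset 5: leading byte 0xE0 = 11100000 → 3-byte char #3 = E0 B8 85.
Offset 8: leading byte 0xCA = 11001010 → 2-byte char #4 = CA A0.
Offset 10: leading byte 0xF0 = 11110000 → 4-byte char #5 = F0 90 8C 87.
Offset 14: leading byte 0xEE = 11101110 → 3-byte char #6 = EE 93 9E.
Offset 17: leading byte 0xE1 = 11100001 → 3-byte char #7 = E1 9B A1.
Offset 20: leading byte 0xE3 = 11100011 → 3-byte char #8 = E3 82 91.
Leading byte 0xE3 = 11100011 matches 1110xxxx → 3-byte sequence.
Byte 1: 0xE3 = 11100011, payload 0011 (4 bits).
Byte 2: 0x82 = 10000010 (10xxxxxx ✓), payload 000010.
Byte 3: 0x91 = 10010001 (10xxxxxx ✓), payload 010001.
Concatenate: 0011000010010001 = 0x3091 (16 bits → U+3091).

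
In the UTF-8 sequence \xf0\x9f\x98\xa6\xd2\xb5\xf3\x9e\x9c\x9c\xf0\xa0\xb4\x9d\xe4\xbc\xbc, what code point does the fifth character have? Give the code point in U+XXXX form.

U+4F3C

Offset 0: leading byte 0xF0 = 11110000 → 4-byte char #1 = F0 9F 98 A6.
Offset 4: leading byte 0xD2 = 11010010 → 2-byte char #2 = D2 B5.
Offset 6: leading byte 0xF3 = 11110011 → 4-byte char #3 = F3 9E 9C 9C.
Offset 10: leading byte 0xF0 = 11110000 → 4-byte char #4 = F0 A0 B4 9D.
Offset 14: leading byte 0xE4 = 11100100 → 3-byte char #5 = E4 BC BC.
Leading byte 0xE4 = 11100100 matches 1110xxxx → 3-byte sequence.
Byte 1: 0xE4 = 11100100, payload 0100 (4 bits).
Byte 2: 0xBC = 10111100 (10xxxxxx ✓), payload 111100.
Byte 3: 0xBC = 10111100 (10xxxxxx ✓), payload 111100.
Concatenate: 0100111100111100 = 0x4F3C (16 bits → U+4F3C).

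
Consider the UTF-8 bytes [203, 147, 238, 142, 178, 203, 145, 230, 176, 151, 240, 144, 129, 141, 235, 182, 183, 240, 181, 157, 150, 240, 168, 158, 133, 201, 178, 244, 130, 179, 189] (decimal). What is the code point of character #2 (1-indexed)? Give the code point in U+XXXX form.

U+E3B2

Offset 0: leading byte 0xCB = 11001011 → 2-byte char #1 = CB 93.
Offset 2: leading byte 0xEE = 11101110 → 3-byte char #2 = EE 8E B2.
Leading byte 0xEE = 11101110 matches 1110xxxx → 3-byte sequence.
Byte 1: 0xEE = 11101110, payload 1110 (4 bits).
Byte 2: 0x8E = 10001110 (10xxxxxx ✓), payload 001110.
Byte 3: 0xB2 = 10110010 (10xxxxxx ✓), payload 110010.
Concatenate: 1110001110110010 = 0xE3B2 (16 bits → U+E3B2).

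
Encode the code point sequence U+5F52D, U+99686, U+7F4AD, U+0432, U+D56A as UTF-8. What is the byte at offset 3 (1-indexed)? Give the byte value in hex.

1-indexed offset 3 is 0-indexed offset 2.
U+5F52D → 4-byte form F1 9F 94 AD at offsets 0–3.
Offset 2 falls in char 1's range; it's byte 3 of F1 9F 94 AD = 0x94.

0x94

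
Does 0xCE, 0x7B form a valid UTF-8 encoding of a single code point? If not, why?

invalid (non-continuation byte where continuation expected)

Leading byte 0xCE = 11001110 → 2-byte form.
Byte 2 is 0x7B = 01111011, which is not 10xxxxxx — expected a continuation byte.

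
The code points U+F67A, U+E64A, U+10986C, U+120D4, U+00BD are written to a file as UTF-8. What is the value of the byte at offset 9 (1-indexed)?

0xA1

1-indexed offset 9 is 0-indexed offset 8.
U+F67A → 3-byte form EF 99 BA at offsets 0–2.
U+E64A → 3-byte form EE 99 8A at offsets 3–5.
U+10986C → 4-byte form F4 89 A1 AC at offsets 6–9.
Offset 8 falls in char 3's range; it's byte 3 of F4 89 A1 AC = 0xA1.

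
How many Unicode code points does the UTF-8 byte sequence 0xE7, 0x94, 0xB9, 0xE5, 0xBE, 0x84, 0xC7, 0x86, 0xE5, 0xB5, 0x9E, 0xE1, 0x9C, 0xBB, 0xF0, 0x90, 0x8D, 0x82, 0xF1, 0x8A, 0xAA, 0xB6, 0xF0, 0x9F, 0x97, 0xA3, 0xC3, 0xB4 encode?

9

Byte at offset 0: 0xE7 = 11100111 → 3-byte char (#1). Advance 3.
Byte at offset 3: 0xE5 = 11100101 → 3-byte char (#2). Advance 3.
Byte at offset 6: 0xC7 = 11000111 → 2-byte char (#3). Advance 2.
Byte at offset 8: 0xE5 = 11100101 → 3-byte char (#4). Advance 3.
Byte at offset 11: 0xE1 = 11100001 → 3-byte char (#5). Advance 3.
Byte at offset 14: 0xF0 = 11110000 → 4-byte char (#6). Advance 4.
Byte at offset 18: 0xF1 = 11110001 → 4-byte char (#7). Advance 4.
Byte at offset 22: 0xF0 = 11110000 → 4-byte char (#8). Advance 4.
Byte at offset 26: 0xC3 = 11000011 → 2-byte char (#9). Advance 2.
Reached end at offset 28 after 9 code points.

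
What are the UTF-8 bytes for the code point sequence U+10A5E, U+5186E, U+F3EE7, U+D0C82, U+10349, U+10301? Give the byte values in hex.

U+10A5E: 4-byte form → F0 90 A9 9E.
U+5186E: 4-byte form → F1 91 A1 AE.
U+F3EE7: 4-byte form → F3 B3 BB A7.
U+D0C82: 4-byte form → F3 90 B2 82.
U+10349: 4-byte form → F0 90 8D 89.
U+10301: 4-byte form → F0 90 8C 81.
Concatenated (24 bytes): F0 90 A9 9E F1 91 A1 AE F3 B3 BB A7 F3 90 B2 82 F0 90 8D 89 F0 90 8C 81.

F0 90 A9 9E F1 91 A1 AE F3 B3 BB A7 F3 90 B2 82 F0 90 8D 89 F0 90 8C 81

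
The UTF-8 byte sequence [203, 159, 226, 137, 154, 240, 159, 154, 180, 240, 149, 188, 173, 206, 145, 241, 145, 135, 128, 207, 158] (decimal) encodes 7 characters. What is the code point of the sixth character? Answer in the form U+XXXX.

U+511C0

Offset 0: leading byte 0xCB = 11001011 → 2-byte char #1 = CB 9F.
Offset 2: leading byte 0xE2 = 11100010 → 3-byte char #2 = E2 89 9A.
Offset 5: leading byte 0xF0 = 11110000 → 4-byte char #3 = F0 9F 9A B4.
Offset 9: leading byte 0xF0 = 11110000 → 4-byte char #4 = F0 95 BC AD.
Offset 13: leading byte 0xCE = 11001110 → 2-byte char #5 = CE 91.
Offset 15: leading byte 0xF1 = 11110001 → 4-byte char #6 = F1 91 87 80.
Leading byte 0xF1 = 11110001 matches 11110xxx → 4-byte sequence.
Byte 1: 0xF1 = 11110001, payload 001 (3 bits).
Byte 2: 0x91 = 10010001 (10xxxxxx ✓), payload 010001.
Byte 3: 0x87 = 10000111 (10xxxxxx ✓), payload 000111.
Byte 4: 0x80 = 10000000 (10xxxxxx ✓), payload 000000.
Concatenate: 001010001000111000000 = 0x511C0 (21 bits → U+511C0).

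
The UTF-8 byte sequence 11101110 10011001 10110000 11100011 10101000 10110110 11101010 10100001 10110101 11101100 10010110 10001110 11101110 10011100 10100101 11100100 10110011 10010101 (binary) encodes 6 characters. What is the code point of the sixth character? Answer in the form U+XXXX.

U+4CD5

Offset 0: leading byte 0xEE = 11101110 → 3-byte char #1 = EE 99 B0.
Offset 3: leading byte 0xE3 = 11100011 → 3-byte char #2 = E3 A8 B6.
Offset 6: leading byte 0xEA = 11101010 → 3-byte char #3 = EA A1 B5.
Offset 9: leading byte 0xEC = 11101100 → 3-byte char #4 = EC 96 8E.
Offset 12: leading byte 0xEE = 11101110 → 3-byte char #5 = EE 9C A5.
Offset 15: leading byte 0xE4 = 11100100 → 3-byte char #6 = E4 B3 95.
Leading byte 0xE4 = 11100100 matches 1110xxxx → 3-byte sequence.
Byte 1: 0xE4 = 11100100, payload 0100 (4 bits).
Byte 2: 0xB3 = 10110011 (10xxxxxx ✓), payload 110011.
Byte 3: 0x95 = 10010101 (10xxxxxx ✓), payload 010101.
Concatenate: 0100110011010101 = 0x4CD5 (16 bits → U+4CD5).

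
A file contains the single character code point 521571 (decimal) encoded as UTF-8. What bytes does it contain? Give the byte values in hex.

U+7F563 = 0x7F563 = 521571 decimal. In range U+10000–U+10FFFF → 4-byte form: 11110xxx 10xxxxxx 10xxxxxx 10xxxxxx.
Binary (21 bits): 001111111010101100011.
Split 3+6+6+6: 001 | 111111 | 010101 | 100011.
Byte 1: 11110001 = 0xF1.
Byte 2: 10111111 = 0xBF.
Byte 3: 10010101 = 0x95.
Byte 4: 10100011 = 0xA3.

F1 BF 95 A3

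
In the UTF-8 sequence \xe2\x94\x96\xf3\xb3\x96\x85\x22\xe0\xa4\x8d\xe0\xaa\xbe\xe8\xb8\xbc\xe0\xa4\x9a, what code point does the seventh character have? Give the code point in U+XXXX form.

U+091A

Offset 0: leading byte 0xE2 = 11100010 → 3-byte char #1 = E2 94 96.
Offset 3: leading byte 0xF3 = 11110011 → 4-byte char #2 = F3 B3 96 85.
Offset 7: leading byte 0x22 = 00100010 → 1-byte char #3 = 22.
Offset 8: leading byte 0xE0 = 11100000 → 3-byte char #4 = E0 A4 8D.
Offset 11: leading byte 0xE0 = 11100000 → 3-byte char #5 = E0 AA BE.
Offset 14: leading byte 0xE8 = 11101000 → 3-byte char #6 = E8 B8 BC.
Offset 17: leading byte 0xE0 = 11100000 → 3-byte char #7 = E0 A4 9A.
Leading byte 0xE0 = 11100000 matches 1110xxxx → 3-byte sequence.
Byte 1: 0xE0 = 11100000, payload 0000 (4 bits).
Byte 2: 0xA4 = 10100100 (10xxxxxx ✓), payload 100100.
Byte 3: 0x9A = 10011010 (10xxxxxx ✓), payload 011010.
Concatenate: 0000100100011010 = 0x91A (16 bits → U+091A).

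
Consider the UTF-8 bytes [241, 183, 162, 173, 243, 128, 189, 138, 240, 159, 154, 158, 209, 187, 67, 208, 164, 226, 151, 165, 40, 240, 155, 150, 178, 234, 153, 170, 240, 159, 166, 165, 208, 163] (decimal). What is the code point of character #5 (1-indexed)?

U+0043

Offset 0: leading byte 0xF1 = 11110001 → 4-byte char #1 = F1 B7 A2 AD.
Offset 4: leading byte 0xF3 = 11110011 → 4-byte char #2 = F3 80 BD 8A.
Offset 8: leading byte 0xF0 = 11110000 → 4-byte char #3 = F0 9F 9A 9E.
Offset 12: leading byte 0xD1 = 11010001 → 2-byte char #4 = D1 BB.
Offset 14: leading byte 0x43 = 01000011 → 1-byte char #5 = 43.
Leading byte 0x43 = 01000011 matches 0xxxxxxx → 1-byte sequence.
Byte 1: 0x43 = 01000011, payload 1000011 (7 bits).
Concatenate: 1000011 = 0x43 (7 bits → U+0043).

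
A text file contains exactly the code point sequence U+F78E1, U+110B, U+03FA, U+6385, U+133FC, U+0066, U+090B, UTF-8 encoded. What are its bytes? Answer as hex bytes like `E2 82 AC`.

U+F78E1: 4-byte form → F3 B7 A3 A1.
U+110B: 3-byte form → E1 84 8B.
U+03FA: 2-byte form → CF BA.
U+6385: 3-byte form → E6 8E 85.
U+133FC: 4-byte form → F0 93 8F BC.
U+0066: 1-byte form → 66.
U+090B: 3-byte form → E0 A4 8B.
Concatenated (20 bytes): F3 B7 A3 A1 E1 84 8B CF BA E6 8E 85 F0 93 8F BC 66 E0 A4 8B.

F3 B7 A3 A1 E1 84 8B CF BA E6 8E 85 F0 93 8F BC 66 E0 A4 8B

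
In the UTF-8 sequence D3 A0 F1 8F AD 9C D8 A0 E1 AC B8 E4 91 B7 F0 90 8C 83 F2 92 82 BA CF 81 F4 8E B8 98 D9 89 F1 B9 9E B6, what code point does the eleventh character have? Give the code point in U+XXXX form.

Offset 0: leading byte 0xD3 = 11010011 → 2-byte char #1 = D3 A0.
Offset 2: leading byte 0xF1 = 11110001 → 4-byte char #2 = F1 8F AD 9C.
Offset 6: leading byte 0xD8 = 11011000 → 2-byte char #3 = D8 A0.
Offset 8: leading byte 0xE1 = 11100001 → 3-byte char #4 = E1 AC B8.
Offset 11: leading byte 0xE4 = 11100100 → 3-byte char #5 = E4 91 B7.
Offset 14: leading byte 0xF0 = 11110000 → 4-byte char #6 = F0 90 8C 83.
Offset 18: leading byte 0xF2 = 11110010 → 4-byte char #7 = F2 92 82 BA.
Offset 22: leading byte 0xCF = 11001111 → 2-byte char #8 = CF 81.
Offset 24: leading byte 0xF4 = 11110100 → 4-byte char #9 = F4 8E B8 98.
Offset 28: leading byte 0xD9 = 11011001 → 2-byte char #10 = D9 89.
Offset 30: leading byte 0xF1 = 11110001 → 4-byte char #11 = F1 B9 9E B6.
Leading byte 0xF1 = 11110001 matches 11110xxx → 4-byte sequence.
Byte 1: 0xF1 = 11110001, payload 001 (3 bits).
Byte 2: 0xB9 = 10111001 (10xxxxxx ✓), payload 111001.
Byte 3: 0x9E = 10011110 (10xxxxxx ✓), payload 011110.
Byte 4: 0xB6 = 10110110 (10xxxxxx ✓), payload 110110.
Concatenate: 001111001011110110110 = 0x797B6 (21 bits → U+797B6).

U+797B6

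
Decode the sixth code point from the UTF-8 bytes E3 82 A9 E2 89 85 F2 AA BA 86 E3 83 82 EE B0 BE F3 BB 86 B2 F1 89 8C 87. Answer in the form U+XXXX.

Offset 0: leading byte 0xE3 = 11100011 → 3-byte char #1 = E3 82 A9.
Offset 3: leading byte 0xE2 = 11100010 → 3-byte char #2 = E2 89 85.
Offset 6: leading byte 0xF2 = 11110010 → 4-byte char #3 = F2 AA BA 86.
Offset 10: leading byte 0xE3 = 11100011 → 3-byte char #4 = E3 83 82.
Offset 13: leading byte 0xEE = 11101110 → 3-byte char #5 = EE B0 BE.
Offset 16: leading byte 0xF3 = 11110011 → 4-byte char #6 = F3 BB 86 B2.
Leading byte 0xF3 = 11110011 matches 11110xxx → 4-byte sequence.
Byte 1: 0xF3 = 11110011, payload 011 (3 bits).
Byte 2: 0xBB = 10111011 (10xxxxxx ✓), payload 111011.
Byte 3: 0x86 = 10000110 (10xxxxxx ✓), payload 000110.
Byte 4: 0xB2 = 10110010 (10xxxxxx ✓), payload 110010.
Concatenate: 011111011000110110010 = 0xFB1B2 (21 bits → U+FB1B2).

U+FB1B2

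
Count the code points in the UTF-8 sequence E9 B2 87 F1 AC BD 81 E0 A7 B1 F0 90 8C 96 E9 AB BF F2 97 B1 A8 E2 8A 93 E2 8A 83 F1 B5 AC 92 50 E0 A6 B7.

Byte at offset 0: 0xE9 = 11101001 → 3-byte char (#1). Advance 3.
Byte at offset 3: 0xF1 = 11110001 → 4-byte char (#2). Advance 4.
Byte at offset 7: 0xE0 = 11100000 → 3-byte char (#3). Advance 3.
Byte at offset 10: 0xF0 = 11110000 → 4-byte char (#4). Advance 4.
Byte at offset 14: 0xE9 = 11101001 → 3-byte char (#5). Advance 3.
Byte at offset 17: 0xF2 = 11110010 → 4-byte char (#6). Advance 4.
Byte at offset 21: 0xE2 = 11100010 → 3-byte char (#7). Advance 3.
Byte at offset 24: 0xE2 = 11100010 → 3-byte char (#8). Advance 3.
Byte at offset 27: 0xF1 = 11110001 → 4-byte char (#9). Advance 4.
Byte at offset 31: 0x50 = 01010000 → 1-byte char (#10). Advance 1.
Byte at offset 32: 0xE0 = 11100000 → 3-byte char (#11). Advance 3.
Reached end at offset 35 after 11 code points.

11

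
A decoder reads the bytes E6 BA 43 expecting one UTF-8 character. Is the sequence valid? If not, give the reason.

invalid (non-continuation byte where continuation expected)

Leading byte 0xE6 = 11100110 → 3-byte form.
Byte 3 is 0x43 = 01000011, which is not 10xxxxxx — expected a continuation byte.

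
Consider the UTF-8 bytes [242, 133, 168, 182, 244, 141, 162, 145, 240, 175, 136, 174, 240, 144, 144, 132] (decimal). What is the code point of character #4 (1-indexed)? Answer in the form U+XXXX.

U+10404

Offset 0: leading byte 0xF2 = 11110010 → 4-byte char #1 = F2 85 A8 B6.
Offset 4: leading byte 0xF4 = 11110100 → 4-byte char #2 = F4 8D A2 91.
Offset 8: leading byte 0xF0 = 11110000 → 4-byte char #3 = F0 AF 88 AE.
Offset 12: leading byte 0xF0 = 11110000 → 4-byte char #4 = F0 90 90 84.
Leading byte 0xF0 = 11110000 matches 11110xxx → 4-byte sequence.
Byte 1: 0xF0 = 11110000, payload 000 (3 bits).
Byte 2: 0x90 = 10010000 (10xxxxxx ✓), payload 010000.
Byte 3: 0x90 = 10010000 (10xxxxxx ✓), payload 010000.
Byte 4: 0x84 = 10000100 (10xxxxxx ✓), payload 000100.
Concatenate: 000010000010000000100 = 0x10404 (21 bits → U+10404).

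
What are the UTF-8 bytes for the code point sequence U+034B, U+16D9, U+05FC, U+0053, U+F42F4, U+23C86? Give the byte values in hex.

U+034B: 2-byte form → CD 8B.
U+16D9: 3-byte form → E1 9B 99.
U+05FC: 2-byte form → D7 BC.
U+0053: 1-byte form → 53.
U+F42F4: 4-byte form → F3 B4 8B B4.
U+23C86: 4-byte form → F0 A3 B2 86.
Concatenated (16 bytes): CD 8B E1 9B 99 D7 BC 53 F3 B4 8B B4 F0 A3 B2 86.

CD 8B E1 9B 99 D7 BC 53 F3 B4 8B B4 F0 A3 B2 86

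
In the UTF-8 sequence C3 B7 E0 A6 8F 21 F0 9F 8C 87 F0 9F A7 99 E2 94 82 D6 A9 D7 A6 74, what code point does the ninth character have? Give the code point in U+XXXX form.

U+0074

Offset 0: leading byte 0xC3 = 11000011 → 2-byte char #1 = C3 B7.
Offset 2: leading byte 0xE0 = 11100000 → 3-byte char #2 = E0 A6 8F.
Offset 5: leading byte 0x21 = 00100001 → 1-byte char #3 = 21.
Offset 6: leading byte 0xF0 = 11110000 → 4-byte char #4 = F0 9F 8C 87.
Offset 10: leading byte 0xF0 = 11110000 → 4-byte char #5 = F0 9F A7 99.
Offset 14: leading byte 0xE2 = 11100010 → 3-byte char #6 = E2 94 82.
Offset 17: leading byte 0xD6 = 11010110 → 2-byte char #7 = D6 A9.
Offset 19: leading byte 0xD7 = 11010111 → 2-byte char #8 = D7 A6.
Offset 21: leading byte 0x74 = 01110100 → 1-byte char #9 = 74.
Leading byte 0x74 = 01110100 matches 0xxxxxxx → 1-byte sequence.
Byte 1: 0x74 = 01110100, payload 1110100 (7 bits).
Concatenate: 1110100 = 0x74 (7 bits → U+0074).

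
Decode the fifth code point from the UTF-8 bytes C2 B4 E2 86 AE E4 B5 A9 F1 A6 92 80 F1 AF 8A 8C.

U+6F28C

Offset 0: leading byte 0xC2 = 11000010 → 2-byte char #1 = C2 B4.
Offset 2: leading byte 0xE2 = 11100010 → 3-byte char #2 = E2 86 AE.
Offset 5: leading byte 0xE4 = 11100100 → 3-byte char #3 = E4 B5 A9.
Offset 8: leading byte 0xF1 = 11110001 → 4-byte char #4 = F1 A6 92 80.
Offset 12: leading byte 0xF1 = 11110001 → 4-byte char #5 = F1 AF 8A 8C.
Leading byte 0xF1 = 11110001 matches 11110xxx → 4-byte sequence.
Byte 1: 0xF1 = 11110001, payload 001 (3 bits).
Byte 2: 0xAF = 10101111 (10xxxxxx ✓), payload 101111.
Byte 3: 0x8A = 10001010 (10xxxxxx ✓), payload 001010.
Byte 4: 0x8C = 10001100 (10xxxxxx ✓), payload 001100.
Concatenate: 001101111001010001100 = 0x6F28C (21 bits → U+6F28C).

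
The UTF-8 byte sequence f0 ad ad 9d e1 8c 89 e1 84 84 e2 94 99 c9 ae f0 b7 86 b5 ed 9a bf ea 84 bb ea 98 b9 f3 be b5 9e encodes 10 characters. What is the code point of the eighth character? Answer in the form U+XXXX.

Offset 0: leading byte 0xF0 = 11110000 → 4-byte char #1 = F0 AD AD 9D.
Offset 4: leading byte 0xE1 = 11100001 → 3-byte char #2 = E1 8C 89.
Offset 7: leading byte 0xE1 = 11100001 → 3-byte char #3 = E1 84 84.
Offset 10: leading byte 0xE2 = 11100010 → 3-byte char #4 = E2 94 99.
Offset 13: leading byte 0xC9 = 11001001 → 2-byte char #5 = C9 AE.
Offset 15: leading byte 0xF0 = 11110000 → 4-byte char #6 = F0 B7 86 B5.
Offset 19: leading byte 0xED = 11101101 → 3-byte char #7 = ED 9A BF.
Offset 22: leading byte 0xEA = 11101010 → 3-byte char #8 = EA 84 BB.
Leading byte 0xEA = 11101010 matches 1110xxxx → 3-byte sequence.
Byte 1: 0xEA = 11101010, payload 1010 (4 bits).
Byte 2: 0x84 = 10000100 (10xxxxxx ✓), payload 000100.
Byte 3: 0xBB = 10111011 (10xxxxxx ✓), payload 111011.
Concatenate: 1010000100111011 = 0xA13B (16 bits → U+A13B).

U+A13B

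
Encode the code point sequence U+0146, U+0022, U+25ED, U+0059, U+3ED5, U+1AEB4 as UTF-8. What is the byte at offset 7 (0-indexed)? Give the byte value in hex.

U+0146 → 2-byte form C5 86 at offsets 0–1.
U+0022 → 1-byte form 22 at offsets 2–2.
U+25ED → 3-byte form E2 97 AD at offsets 3–5.
U+0059 → 1-byte form 59 at offsets 6–6.
U+3ED5 → 3-byte form E3 BB 95 at offsets 7–9.
Offset 7 falls in char 5's range; it's byte 1 of E3 BB 95 = 0xE3.

0xE3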